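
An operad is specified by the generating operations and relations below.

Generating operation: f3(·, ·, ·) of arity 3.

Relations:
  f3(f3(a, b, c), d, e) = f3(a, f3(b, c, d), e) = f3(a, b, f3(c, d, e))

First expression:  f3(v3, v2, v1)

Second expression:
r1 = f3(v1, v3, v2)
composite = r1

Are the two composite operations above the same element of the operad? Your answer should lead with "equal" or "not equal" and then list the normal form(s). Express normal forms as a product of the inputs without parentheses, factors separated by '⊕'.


not equal; first: v3 ⊕ v2 ⊕ v1; second: v1 ⊕ v3 ⊕ v2

The first expression reduces to v3 ⊕ v2 ⊕ v1
The second expression reduces to v1 ⊕ v3 ⊕ v2
Distinct normal forms: not equal.


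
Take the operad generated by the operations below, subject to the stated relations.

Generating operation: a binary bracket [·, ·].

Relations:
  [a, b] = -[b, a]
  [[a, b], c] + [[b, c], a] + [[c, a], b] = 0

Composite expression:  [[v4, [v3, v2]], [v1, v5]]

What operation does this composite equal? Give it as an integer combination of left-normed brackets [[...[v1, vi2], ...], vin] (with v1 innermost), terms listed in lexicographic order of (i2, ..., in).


-[[[[v1, v5], v2], v3], v4] + [[[[v1, v5], v3], v2], v4] + [[[[v1, v5], v4], v2], v3] - [[[[v1, v5], v4], v3], v2]

Skip Jacobi rewriting: expand, keep v1-initial words, read off terms.
Composite bracket: [[v4, [v3, v2]], [v1, v5]]
Full expansion: 16 signed words from ab - ba (2^4 = 16).
Coefficients come from the v1-initial words:
  the word v1v5v2v3v4 carries sign -1 and contributes -[[[[v1, v5], v2], v3], v4]
  the word v1v5v3v2v4 carries sign +1 and contributes +[[[[v1, v5], v3], v2], v4]
  the word v1v5v4v2v3 carries sign +1 and contributes +[[[[v1, v5], v4], v2], v3]
  the word v1v5v4v3v2 carries sign -1 and contributes -[[[[v1, v5], v4], v3], v2]


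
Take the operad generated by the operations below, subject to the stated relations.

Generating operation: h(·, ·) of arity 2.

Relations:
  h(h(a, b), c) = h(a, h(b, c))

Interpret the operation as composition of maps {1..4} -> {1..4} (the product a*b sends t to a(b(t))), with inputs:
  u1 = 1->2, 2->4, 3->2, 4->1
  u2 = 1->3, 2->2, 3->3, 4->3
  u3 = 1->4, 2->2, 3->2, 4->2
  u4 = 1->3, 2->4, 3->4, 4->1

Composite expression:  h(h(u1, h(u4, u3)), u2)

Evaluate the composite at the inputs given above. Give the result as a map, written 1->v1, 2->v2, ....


1->1, 2->1, 3->1, 4->1

h(u4, u3) = 1->1, 2->4, 3->4, 4->4
h(u1, h(u4, u3)) = 1->2, 2->1, 3->1, 4->1
h(h(u1, h(u4, u3)), u2) = 1->1, 2->1, 3->1, 4->1


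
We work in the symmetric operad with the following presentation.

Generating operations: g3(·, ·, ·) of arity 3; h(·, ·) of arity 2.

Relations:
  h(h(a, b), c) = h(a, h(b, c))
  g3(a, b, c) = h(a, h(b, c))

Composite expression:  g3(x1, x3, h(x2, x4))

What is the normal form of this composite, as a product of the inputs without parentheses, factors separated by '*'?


x1 * x3 * x2 * x4

Associativity of g3 dissolves the nesting; only the x-input order survives.
h(x2, x4) spells out as x2 * x4
g3(x1, x3, h(x2, x4)) spells out as x1 * x3 * x2 * x4


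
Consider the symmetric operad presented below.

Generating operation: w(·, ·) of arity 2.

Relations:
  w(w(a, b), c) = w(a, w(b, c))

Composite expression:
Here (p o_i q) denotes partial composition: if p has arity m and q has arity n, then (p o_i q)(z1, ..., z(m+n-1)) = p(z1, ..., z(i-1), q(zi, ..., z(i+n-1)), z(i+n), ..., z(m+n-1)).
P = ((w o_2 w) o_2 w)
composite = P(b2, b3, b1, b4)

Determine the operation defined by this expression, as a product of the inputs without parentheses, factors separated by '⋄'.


b2 ⋄ b3 ⋄ b1 ⋄ b4

Associativity of w dissolves the nesting; only the b-input order survives.
w(b3, b1) collapses to b3 ⋄ b1
w(w(b3, b1), b4) collapses to b3 ⋄ b1 ⋄ b4
w(b2, w(w(b3, b1), b4)) collapses to b2 ⋄ b3 ⋄ b1 ⋄ b4


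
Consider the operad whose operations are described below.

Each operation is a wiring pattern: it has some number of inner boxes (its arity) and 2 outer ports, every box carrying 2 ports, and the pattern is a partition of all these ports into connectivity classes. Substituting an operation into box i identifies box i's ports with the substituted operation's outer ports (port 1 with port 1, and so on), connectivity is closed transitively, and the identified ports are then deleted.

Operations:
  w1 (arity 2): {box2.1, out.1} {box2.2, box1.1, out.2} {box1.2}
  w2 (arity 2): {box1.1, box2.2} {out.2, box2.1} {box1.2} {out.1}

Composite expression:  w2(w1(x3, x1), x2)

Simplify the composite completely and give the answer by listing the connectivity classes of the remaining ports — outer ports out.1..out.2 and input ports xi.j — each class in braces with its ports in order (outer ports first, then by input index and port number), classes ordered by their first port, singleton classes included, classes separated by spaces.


{out.1} {out.2, x2.1} {x1.1, x2.2} {x1.2, x3.1} {x3.2}


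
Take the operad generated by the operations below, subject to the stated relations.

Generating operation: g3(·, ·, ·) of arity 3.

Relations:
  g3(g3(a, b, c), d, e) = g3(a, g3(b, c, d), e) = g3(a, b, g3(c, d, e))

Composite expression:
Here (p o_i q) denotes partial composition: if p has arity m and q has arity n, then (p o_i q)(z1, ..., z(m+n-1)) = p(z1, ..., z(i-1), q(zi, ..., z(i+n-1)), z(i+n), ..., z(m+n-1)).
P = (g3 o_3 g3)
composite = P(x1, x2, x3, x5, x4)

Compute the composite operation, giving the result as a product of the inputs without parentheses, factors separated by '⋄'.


x1 ⋄ x2 ⋄ x3 ⋄ x5 ⋄ x4

Every regrouping of g3 is equal, so read the x-inputs in written order.
g3(x3, x5, x4) collapses to x3 ⋄ x5 ⋄ x4
g3(x1, x2, g3(x3, x5, x4)) collapses to x1 ⋄ x2 ⋄ x3 ⋄ x5 ⋄ x4


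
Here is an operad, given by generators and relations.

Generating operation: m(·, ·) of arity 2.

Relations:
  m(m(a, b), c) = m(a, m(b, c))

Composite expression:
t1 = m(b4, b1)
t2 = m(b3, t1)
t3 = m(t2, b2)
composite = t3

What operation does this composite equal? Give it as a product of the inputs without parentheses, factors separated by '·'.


Key point: m is associative — brackets drop, the b-order remains.
m(b4, b1) reduces to b4 · b1
m(b3, m(b4, b1)) reduces to b3 · b4 · b1
m(m(b3, m(b4, b1)), b2) reduces to b3 · b4 · b1 · b2

b3 · b4 · b1 · b2


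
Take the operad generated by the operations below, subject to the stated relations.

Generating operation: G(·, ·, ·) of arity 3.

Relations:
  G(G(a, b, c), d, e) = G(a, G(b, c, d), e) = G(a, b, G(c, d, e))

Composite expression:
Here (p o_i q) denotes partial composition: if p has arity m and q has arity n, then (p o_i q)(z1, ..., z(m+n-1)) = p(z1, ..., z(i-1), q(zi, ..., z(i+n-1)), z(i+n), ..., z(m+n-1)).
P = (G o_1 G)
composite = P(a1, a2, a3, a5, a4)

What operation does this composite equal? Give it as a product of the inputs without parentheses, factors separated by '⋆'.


a1 ⋆ a2 ⋆ a3 ⋆ a5 ⋆ a4

Key point: G is associative — brackets drop, the a-order remains.
G(a1, a2, a3) linearizes to a1 ⋆ a2 ⋆ a3
G(G(a1, a2, a3), a5, a4) linearizes to a1 ⋆ a2 ⋆ a3 ⋆ a5 ⋆ a4


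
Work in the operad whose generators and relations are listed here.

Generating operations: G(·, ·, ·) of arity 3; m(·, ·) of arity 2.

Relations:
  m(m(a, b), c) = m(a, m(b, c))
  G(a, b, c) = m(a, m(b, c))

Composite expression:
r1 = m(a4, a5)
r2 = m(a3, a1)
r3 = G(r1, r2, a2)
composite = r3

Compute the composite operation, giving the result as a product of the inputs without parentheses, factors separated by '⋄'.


All parenthesizations of G agree; list the a-inputs left to right.
m(a4, a5) flattens to a4 ⋄ a5
m(a3, a1) flattens to a3 ⋄ a1
G(m(a4, a5), m(a3, a1), a2) flattens to a4 ⋄ a5 ⋄ a3 ⋄ a1 ⋄ a2

a4 ⋄ a5 ⋄ a3 ⋄ a1 ⋄ a2


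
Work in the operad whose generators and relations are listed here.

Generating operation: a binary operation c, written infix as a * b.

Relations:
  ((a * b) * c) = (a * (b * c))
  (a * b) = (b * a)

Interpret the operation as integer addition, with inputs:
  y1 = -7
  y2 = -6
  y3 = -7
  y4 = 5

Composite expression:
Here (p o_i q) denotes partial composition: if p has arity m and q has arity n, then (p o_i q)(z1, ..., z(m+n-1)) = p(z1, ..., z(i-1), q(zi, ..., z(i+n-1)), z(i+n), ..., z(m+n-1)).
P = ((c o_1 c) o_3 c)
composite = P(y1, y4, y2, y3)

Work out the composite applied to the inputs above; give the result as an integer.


(y1 * y4) = -2
(y2 * y3) = -13
((y1 * y4) * (y2 * y3)) = -15

-15


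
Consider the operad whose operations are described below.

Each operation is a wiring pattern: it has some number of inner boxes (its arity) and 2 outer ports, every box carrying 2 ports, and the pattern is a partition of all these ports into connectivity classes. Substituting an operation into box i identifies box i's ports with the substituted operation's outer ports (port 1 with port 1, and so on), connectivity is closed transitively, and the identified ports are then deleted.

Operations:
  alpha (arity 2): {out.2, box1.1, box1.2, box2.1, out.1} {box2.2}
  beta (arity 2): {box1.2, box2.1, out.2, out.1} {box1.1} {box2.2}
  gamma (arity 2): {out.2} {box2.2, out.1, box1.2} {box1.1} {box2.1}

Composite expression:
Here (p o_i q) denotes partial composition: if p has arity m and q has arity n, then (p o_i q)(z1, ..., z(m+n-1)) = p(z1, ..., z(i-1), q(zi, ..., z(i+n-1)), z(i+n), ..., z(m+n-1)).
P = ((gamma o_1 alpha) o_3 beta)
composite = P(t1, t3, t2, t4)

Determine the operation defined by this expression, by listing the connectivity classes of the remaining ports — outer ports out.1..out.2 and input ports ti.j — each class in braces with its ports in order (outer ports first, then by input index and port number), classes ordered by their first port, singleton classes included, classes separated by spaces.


{out.1, t1.1, t1.2, t2.2, t3.1, t4.1} {out.2} {t2.1} {t3.2} {t4.2}

Treat the ports identified at gamma as solder joints: merge, then drop.
alpha over (t1, t3) gives {out.1, out.2, t1.1, t1.2, t3.1} {t3.2}, out.j being that stage's outer ports
beta over (t2, t4) gives {out.1, out.2, t2.2, t4.1} {t2.1} {t4.2}, out.j being that stage's outer ports
gamma over (t1, t3, t2, t4) gives {out.1, t1.1, t1.2, t2.2, t3.1, t4.1} {out.2} {t2.1} {t3.2} {t4.2}, out.j being that stage's outer ports


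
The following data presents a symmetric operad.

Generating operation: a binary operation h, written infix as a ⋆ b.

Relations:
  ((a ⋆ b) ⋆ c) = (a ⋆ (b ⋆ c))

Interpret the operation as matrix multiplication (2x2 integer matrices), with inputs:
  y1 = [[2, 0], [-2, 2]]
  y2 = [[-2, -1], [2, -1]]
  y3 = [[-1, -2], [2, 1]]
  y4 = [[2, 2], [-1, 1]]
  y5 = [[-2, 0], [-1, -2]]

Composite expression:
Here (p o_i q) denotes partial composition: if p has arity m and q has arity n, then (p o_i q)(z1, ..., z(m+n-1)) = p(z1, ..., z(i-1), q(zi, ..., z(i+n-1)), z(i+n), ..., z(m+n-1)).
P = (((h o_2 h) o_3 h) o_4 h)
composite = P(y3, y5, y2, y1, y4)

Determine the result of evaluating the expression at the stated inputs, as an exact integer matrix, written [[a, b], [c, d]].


[[48, 16], [-18, 10]]

(y1 ⋆ y4) = [[4, 4], [-6, -2]]
(y2 ⋆ (y1 ⋆ y4)) = [[-2, -6], [14, 10]]
(y5 ⋆ (y2 ⋆ (y1 ⋆ y4))) = [[4, 12], [-26, -14]]
(y3 ⋆ (y5 ⋆ (y2 ⋆ (y1 ⋆ y4)))) = [[48, 16], [-18, 10]]


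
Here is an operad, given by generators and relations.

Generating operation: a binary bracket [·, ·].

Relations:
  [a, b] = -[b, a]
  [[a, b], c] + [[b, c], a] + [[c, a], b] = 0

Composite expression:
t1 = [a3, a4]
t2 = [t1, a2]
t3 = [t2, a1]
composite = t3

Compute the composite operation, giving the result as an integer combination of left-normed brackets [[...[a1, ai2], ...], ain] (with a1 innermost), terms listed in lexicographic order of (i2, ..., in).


[[[a1, a2], a3], a4] - [[[a1, a2], a4], a3] - [[[a1, a3], a4], a2] + [[[a1, a4], a3], a2]

Expand each bracket as ab - ba; the a1-initial words give the coefficients.
Composite bracket: [[[a3, a4], a2], a1]
Each bracket splits as ab - ba, giving 8 signed words (2^3 = 8).
Collect the words opening with a1:
  sign of a1a2a3a4 is +1, so it contributes +[[[a1, a2], a3], a4]
  sign of a1a2a4a3 is -1, so it contributes -[[[a1, a2], a4], a3]
  sign of a1a3a4a2 is -1, so it contributes -[[[a1, a3], a4], a2]
  sign of a1a4a3a2 is +1, so it contributes +[[[a1, a4], a3], a2]


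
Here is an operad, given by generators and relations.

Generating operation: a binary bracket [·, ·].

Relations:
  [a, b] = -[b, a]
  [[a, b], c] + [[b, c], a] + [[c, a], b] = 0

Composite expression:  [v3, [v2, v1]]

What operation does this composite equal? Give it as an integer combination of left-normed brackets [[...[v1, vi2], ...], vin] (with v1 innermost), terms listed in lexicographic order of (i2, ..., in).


Left-normed coefficients sit on the v1-initial expansion words.
Composite bracket: [v3, [v2, v1]]
Under [a, b] = ab - ba we get 4 signed associative words (2^2 = 4).
Keep just the words that open with v1:
  v1v2v3 appears with sign +1, giving the term +[[v1, v2], v3]

[[v1, v2], v3]


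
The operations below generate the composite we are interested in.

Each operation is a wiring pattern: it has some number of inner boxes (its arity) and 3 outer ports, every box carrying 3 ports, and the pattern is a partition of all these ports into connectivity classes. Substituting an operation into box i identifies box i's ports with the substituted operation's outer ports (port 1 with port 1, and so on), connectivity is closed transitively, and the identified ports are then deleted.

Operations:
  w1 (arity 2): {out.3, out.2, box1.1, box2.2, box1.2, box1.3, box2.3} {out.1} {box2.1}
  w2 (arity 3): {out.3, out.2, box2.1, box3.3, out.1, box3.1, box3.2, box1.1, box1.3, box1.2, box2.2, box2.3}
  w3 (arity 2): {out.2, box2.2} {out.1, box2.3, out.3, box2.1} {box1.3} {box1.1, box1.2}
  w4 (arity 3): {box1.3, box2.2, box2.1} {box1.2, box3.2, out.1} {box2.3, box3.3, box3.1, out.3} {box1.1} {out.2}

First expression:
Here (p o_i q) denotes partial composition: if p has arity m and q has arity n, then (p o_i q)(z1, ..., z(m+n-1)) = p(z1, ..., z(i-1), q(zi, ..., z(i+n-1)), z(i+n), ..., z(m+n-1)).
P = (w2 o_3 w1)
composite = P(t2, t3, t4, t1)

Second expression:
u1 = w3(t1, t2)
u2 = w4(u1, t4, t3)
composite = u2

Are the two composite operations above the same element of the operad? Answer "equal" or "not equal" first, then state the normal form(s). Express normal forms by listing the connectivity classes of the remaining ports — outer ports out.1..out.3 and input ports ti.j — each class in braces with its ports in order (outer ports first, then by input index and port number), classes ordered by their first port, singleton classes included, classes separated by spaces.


The first expression reduces to {out.1, out.2, out.3, t1.2, t1.3, t2.1, t2.2, t2.3, t3.1, t3.2, t3.3, t4.1, t4.2, t4.3} {t1.1}
The second expression reduces to {out.1, t2.2, t3.2} {out.2} {out.3, t3.1, t3.3, t4.3} {t1.1, t1.2} {t1.3} {t2.1, t2.3, t4.1, t4.2}
Distinct normal forms: not equal.

not equal; the first gives {out.1, out.2, out.3, t1.2, t1.3, t2.1, t2.2, t2.3, t3.1, t3.2, t3.3, t4.1, t4.2, t4.3} {t1.1} and the second {out.1, t2.2, t3.2} {out.2} {out.3, t3.1, t3.3, t4.3} {t1.1, t1.2} {t1.3} {t2.1, t2.3, t4.1, t4.2}


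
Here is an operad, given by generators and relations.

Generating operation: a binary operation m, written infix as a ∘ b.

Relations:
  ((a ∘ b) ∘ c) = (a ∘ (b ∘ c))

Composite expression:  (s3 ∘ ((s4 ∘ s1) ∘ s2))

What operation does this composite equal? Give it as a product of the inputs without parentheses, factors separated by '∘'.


Associativity of m dissolves the nesting; only the s-input order survives.
(s4 ∘ s1) collapses to s4 ∘ s1
((s4 ∘ s1) ∘ s2) collapses to s4 ∘ s1 ∘ s2
(s3 ∘ ((s4 ∘ s1) ∘ s2)) collapses to s3 ∘ s4 ∘ s1 ∘ s2

s3 ∘ s4 ∘ s1 ∘ s2


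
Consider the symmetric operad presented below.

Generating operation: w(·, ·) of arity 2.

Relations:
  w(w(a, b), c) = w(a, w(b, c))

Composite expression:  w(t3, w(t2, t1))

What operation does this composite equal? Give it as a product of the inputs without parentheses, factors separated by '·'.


t3 · t2 · t1


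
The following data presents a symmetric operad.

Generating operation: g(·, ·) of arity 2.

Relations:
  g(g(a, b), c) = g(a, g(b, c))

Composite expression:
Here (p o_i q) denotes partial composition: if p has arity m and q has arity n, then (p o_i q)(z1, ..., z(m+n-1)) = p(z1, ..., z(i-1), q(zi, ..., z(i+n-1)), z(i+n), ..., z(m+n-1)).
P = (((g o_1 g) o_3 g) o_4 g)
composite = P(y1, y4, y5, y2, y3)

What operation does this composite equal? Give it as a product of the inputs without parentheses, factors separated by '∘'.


y1 ∘ y4 ∘ y5 ∘ y2 ∘ y3

Under associativity of g, the answer is the y's in reading order.
g(y1, y4) reduces to y1 ∘ y4
g(y2, y3) reduces to y2 ∘ y3
g(y5, g(y2, y3)) reduces to y5 ∘ y2 ∘ y3
g(g(y1, y4), g(y5, g(y2, y3))) reduces to y1 ∘ y4 ∘ y5 ∘ y2 ∘ y3


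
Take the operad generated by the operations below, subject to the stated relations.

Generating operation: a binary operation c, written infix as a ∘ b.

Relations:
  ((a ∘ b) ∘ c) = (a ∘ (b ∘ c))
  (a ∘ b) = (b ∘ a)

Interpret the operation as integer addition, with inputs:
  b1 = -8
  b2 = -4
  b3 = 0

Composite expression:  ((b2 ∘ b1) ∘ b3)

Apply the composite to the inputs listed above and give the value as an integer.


(b2 ∘ b1) = -12
((b2 ∘ b1) ∘ b3) = -12

-12


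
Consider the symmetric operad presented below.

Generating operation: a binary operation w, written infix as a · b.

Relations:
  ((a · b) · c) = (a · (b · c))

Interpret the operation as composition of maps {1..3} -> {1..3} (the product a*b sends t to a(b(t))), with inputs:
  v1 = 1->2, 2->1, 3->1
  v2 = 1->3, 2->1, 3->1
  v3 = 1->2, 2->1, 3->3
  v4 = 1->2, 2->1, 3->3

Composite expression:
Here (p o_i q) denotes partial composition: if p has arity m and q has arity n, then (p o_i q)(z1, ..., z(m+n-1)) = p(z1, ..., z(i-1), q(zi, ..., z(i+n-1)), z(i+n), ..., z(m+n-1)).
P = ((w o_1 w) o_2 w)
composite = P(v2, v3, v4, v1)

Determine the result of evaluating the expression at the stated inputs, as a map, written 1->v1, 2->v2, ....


1->1, 2->3, 3->3

(v3 · v4) = 1->1, 2->2, 3->3
(v2 · (v3 · v4)) = 1->3, 2->1, 3->1
((v2 · (v3 · v4)) · v1) = 1->1, 2->3, 3->3


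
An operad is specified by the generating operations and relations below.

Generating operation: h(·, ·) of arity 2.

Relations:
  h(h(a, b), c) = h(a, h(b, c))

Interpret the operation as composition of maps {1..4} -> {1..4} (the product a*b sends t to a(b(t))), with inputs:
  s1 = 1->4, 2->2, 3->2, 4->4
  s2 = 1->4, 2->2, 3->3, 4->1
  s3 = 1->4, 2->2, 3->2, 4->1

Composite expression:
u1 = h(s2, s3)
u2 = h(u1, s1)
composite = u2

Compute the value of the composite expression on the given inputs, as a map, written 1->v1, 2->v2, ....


1->4, 2->2, 3->2, 4->4

h(s2, s3) = 1->1, 2->2, 3->2, 4->4
h(h(s2, s3), s1) = 1->4, 2->2, 3->2, 4->4


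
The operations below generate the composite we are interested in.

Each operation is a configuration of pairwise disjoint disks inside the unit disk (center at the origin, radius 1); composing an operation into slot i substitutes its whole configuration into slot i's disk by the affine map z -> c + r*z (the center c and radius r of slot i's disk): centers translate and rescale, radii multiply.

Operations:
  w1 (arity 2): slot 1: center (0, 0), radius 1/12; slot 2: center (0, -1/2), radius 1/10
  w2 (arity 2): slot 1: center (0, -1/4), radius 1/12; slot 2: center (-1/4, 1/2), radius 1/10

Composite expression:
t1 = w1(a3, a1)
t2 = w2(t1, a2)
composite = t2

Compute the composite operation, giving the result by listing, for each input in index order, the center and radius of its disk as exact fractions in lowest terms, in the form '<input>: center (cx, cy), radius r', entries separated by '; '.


a1: center (0, -7/24), radius 1/120; a2: center (-1/4, 1/2), radius 1/10; a3: center (0, -1/4), radius 1/144

Each a-disk chains the slot maps above it in w2; radii multiply.
a3 passes through 2 substitutions, ending at center (0, -1/4), radius 1/144
a1 passes through 2 substitutions, ending at center (0, -7/24), radius 1/120
a2 passes through 1 substitution, ending at center (-1/4, 1/2), radius 1/10


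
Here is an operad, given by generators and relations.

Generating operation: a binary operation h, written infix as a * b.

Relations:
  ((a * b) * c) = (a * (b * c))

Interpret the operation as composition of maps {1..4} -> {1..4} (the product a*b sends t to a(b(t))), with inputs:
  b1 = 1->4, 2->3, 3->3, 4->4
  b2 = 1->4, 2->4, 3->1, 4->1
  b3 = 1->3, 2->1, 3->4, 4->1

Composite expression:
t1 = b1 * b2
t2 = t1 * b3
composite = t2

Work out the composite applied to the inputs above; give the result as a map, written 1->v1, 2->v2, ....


(b1 * b2) = 1->4, 2->4, 3->4, 4->4
((b1 * b2) * b3) = 1->4, 2->4, 3->4, 4->4

1->4, 2->4, 3->4, 4->4


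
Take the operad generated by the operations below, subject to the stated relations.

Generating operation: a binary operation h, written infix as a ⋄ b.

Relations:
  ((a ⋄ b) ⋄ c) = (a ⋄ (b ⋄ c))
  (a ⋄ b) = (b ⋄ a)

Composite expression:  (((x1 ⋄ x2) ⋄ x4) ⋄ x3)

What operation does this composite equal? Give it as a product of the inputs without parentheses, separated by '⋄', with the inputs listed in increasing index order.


Any arrangement under h is one operation, so sort the x-inputs.
(x1 ⋄ x2) flattens to x1 ⋄ x2
((x1 ⋄ x2) ⋄ x4) flattens to x1 ⋄ x2 ⋄ x4
(((x1 ⋄ x2) ⋄ x4) ⋄ x3) flattens to x1 ⋄ x2 ⋄ x4 ⋄ x3
commutativity sorts the factors: x1 ⋄ x2 ⋄ x3 ⋄ x4

x1 ⋄ x2 ⋄ x3 ⋄ x4


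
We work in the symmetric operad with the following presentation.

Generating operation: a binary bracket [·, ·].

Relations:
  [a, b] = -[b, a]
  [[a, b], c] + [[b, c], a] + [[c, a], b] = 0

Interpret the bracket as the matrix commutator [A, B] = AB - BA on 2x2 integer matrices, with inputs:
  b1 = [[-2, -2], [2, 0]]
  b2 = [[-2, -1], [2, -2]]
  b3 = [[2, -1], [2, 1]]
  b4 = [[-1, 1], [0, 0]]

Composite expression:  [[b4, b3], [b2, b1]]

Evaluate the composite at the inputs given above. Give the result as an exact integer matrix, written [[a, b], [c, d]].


[[4, -8], [24, -4]]

[b4, b3] = [[2, 0], [2, -2]]
[b2, b1] = [[2, -2], [-4, -2]]
[[b4, b3], [b2, b1]] = [[4, -8], [24, -4]]


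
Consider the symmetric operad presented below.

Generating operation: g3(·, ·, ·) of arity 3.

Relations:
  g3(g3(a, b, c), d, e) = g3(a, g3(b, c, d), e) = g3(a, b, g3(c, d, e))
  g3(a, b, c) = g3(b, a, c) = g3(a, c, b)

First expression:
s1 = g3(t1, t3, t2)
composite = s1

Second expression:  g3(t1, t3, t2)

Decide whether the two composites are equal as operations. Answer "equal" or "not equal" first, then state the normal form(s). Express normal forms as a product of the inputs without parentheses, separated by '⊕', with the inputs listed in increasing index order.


equal; both compose to t1 ⊕ t2 ⊕ t3

In normal form, the first expression is t1 ⊕ t2 ⊕ t3
In normal form, the second expression is t1 ⊕ t2 ⊕ t3
Same normal form: equal.


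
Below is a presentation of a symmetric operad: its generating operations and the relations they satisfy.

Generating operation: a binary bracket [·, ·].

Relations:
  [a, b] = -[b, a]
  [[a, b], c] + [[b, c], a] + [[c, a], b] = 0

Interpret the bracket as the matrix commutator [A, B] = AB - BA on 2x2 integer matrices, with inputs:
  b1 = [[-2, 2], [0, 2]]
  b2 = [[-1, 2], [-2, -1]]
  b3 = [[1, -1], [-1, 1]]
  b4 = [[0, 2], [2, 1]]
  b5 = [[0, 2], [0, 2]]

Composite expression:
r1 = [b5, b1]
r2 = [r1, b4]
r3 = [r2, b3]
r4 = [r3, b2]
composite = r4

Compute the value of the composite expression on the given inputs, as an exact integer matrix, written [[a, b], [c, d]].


[[0, -16], [-16, 0]]

[b5, b1] = [[0, 4], [0, 0]]
[[b5, b1], b4] = [[8, 4], [0, -8]]
[[[b5, b1], b4], b3] = [[-4, -16], [16, 4]]
[[[[b5, b1], b4], b3], b2] = [[0, -16], [-16, 0]]


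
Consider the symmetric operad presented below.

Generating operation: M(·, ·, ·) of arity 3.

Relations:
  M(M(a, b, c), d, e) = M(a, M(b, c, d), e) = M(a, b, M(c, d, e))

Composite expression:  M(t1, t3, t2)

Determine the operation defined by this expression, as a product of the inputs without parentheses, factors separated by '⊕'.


t1 ⊕ t3 ⊕ t2

The M-tree's shape is irrelevant; the t-reading-order decides.
M(t1, t3, t2) collapses to t1 ⊕ t3 ⊕ t2


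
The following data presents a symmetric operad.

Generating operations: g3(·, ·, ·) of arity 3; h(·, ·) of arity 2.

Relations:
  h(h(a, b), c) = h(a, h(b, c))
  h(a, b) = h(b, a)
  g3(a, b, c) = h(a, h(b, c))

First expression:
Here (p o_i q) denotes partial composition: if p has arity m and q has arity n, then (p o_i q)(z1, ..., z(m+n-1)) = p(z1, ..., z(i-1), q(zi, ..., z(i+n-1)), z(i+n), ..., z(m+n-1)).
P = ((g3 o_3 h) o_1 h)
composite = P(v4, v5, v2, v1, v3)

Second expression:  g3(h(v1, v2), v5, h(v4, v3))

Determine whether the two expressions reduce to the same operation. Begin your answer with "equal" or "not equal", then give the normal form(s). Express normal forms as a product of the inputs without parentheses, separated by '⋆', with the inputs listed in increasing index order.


equal; both compose to v1 ⋆ v2 ⋆ v3 ⋆ v4 ⋆ v5


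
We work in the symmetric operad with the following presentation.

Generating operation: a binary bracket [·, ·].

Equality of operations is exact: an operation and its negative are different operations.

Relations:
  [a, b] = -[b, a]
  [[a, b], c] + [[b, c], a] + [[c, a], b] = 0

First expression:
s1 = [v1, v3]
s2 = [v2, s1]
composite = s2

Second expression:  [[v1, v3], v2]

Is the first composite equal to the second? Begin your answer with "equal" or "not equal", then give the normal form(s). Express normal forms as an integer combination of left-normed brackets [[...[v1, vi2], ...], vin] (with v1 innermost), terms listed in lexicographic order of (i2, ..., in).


Normal form of the first expression: -[[v1, v3], v2]
Normal form of the second expression: [[v1, v3], v2]
No match — not equal.

not equal; first: -[[v1, v3], v2]; second: [[v1, v3], v2]


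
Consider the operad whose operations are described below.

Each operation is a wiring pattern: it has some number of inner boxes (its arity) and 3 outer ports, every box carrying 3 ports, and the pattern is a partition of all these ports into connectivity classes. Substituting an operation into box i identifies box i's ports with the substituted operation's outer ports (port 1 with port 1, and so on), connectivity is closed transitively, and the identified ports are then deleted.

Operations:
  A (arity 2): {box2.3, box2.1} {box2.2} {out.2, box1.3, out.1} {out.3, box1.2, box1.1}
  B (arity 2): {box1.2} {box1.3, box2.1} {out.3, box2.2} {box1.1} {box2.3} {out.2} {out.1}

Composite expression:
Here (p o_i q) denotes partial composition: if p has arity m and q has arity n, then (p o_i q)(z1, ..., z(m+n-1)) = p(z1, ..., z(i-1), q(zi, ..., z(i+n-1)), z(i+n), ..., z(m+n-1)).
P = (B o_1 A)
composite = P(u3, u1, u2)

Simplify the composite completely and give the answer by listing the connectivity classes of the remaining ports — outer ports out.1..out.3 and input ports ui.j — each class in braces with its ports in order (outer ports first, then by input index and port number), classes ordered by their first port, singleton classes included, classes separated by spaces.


Treat the ports identified at B as solder joints: merge, then drop.
composing A on (u3, u1), with out.j its own outer ports: {out.1, out.2, u3.3} {out.3, u3.1, u3.2} {u1.1, u1.3} {u1.2}
composing B on (u3, u1, u2), with out.j its own outer ports: {out.1} {out.2} {out.3, u2.2} {u1.1, u1.3} {u1.2} {u2.1, u3.1, u3.2} {u2.3} {u3.3}

{out.1} {out.2} {out.3, u2.2} {u1.1, u1.3} {u1.2} {u2.1, u3.1, u3.2} {u2.3} {u3.3}


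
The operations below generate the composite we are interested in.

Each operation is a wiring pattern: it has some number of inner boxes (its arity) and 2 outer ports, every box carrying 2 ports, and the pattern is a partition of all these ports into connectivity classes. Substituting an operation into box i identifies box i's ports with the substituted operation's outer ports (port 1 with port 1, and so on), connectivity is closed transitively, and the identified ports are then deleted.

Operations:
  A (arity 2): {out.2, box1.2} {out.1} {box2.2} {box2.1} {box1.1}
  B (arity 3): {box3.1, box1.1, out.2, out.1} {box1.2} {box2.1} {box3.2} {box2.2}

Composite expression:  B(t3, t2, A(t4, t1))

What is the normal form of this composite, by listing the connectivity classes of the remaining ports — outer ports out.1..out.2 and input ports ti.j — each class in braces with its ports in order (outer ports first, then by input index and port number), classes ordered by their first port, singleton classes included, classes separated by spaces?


{out.1, out.2, t3.1} {t1.1} {t1.2} {t2.1} {t2.2} {t3.2} {t4.1} {t4.2}

Treat the ports identified at B as solder joints: merge, then drop.
stage A: inputs (t4, t1), connectivity {out.1} {out.2, t4.2} {t1.1} {t1.2} {t4.1}, out.j its boundary
stage B: inputs (t3, t2, t4, t1), connectivity {out.1, out.2, t3.1} {t1.1} {t1.2} {t2.1} {t2.2} {t3.2} {t4.1} {t4.2}, out.j its boundary


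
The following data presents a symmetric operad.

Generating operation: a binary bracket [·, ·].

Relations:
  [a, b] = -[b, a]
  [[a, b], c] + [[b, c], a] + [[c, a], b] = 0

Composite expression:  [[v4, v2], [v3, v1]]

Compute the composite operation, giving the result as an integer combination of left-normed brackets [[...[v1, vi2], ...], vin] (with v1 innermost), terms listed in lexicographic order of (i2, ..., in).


Skip Jacobi rewriting: expand, keep v1-initial words, read off terms.
Composite bracket: [[v4, v2], [v3, v1]]
Under [a, b] = ab - ba we get 8 signed associative words (2^3 = 8).
Keep just the words that open with v1:
  the word v1v3v2v4 carries sign -1 and contributes -[[[v1, v3], v2], v4]
  the word v1v3v4v2 carries sign +1 and contributes +[[[v1, v3], v4], v2]

-[[[v1, v3], v2], v4] + [[[v1, v3], v4], v2]


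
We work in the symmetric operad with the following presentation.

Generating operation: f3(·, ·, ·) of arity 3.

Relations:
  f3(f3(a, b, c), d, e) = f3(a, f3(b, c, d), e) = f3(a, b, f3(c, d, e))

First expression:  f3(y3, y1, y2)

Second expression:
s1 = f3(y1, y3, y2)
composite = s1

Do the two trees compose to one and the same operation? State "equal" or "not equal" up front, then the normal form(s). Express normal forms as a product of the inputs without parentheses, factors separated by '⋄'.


not equal: they reduce to y3 ⋄ y1 ⋄ y2 and y1 ⋄ y3 ⋄ y2

In normal form, the first expression is y3 ⋄ y1 ⋄ y2
In normal form, the second expression is y1 ⋄ y3 ⋄ y2
The normal forms differ: not equal.


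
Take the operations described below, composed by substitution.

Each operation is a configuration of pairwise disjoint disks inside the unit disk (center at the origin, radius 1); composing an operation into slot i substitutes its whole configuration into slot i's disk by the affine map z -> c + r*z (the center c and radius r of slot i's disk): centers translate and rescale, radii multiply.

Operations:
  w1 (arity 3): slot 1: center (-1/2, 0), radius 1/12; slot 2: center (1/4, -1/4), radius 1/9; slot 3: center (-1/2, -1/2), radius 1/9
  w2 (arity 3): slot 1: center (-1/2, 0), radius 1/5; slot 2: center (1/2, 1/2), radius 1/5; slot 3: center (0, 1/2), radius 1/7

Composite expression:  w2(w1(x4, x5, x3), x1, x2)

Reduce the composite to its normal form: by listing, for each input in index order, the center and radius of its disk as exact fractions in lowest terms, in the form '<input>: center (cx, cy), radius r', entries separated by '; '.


x1: center (1/2, 1/2), radius 1/5; x2: center (0, 1/2), radius 1/7; x3: center (-3/5, -1/10), radius 1/45; x4: center (-3/5, 0), radius 1/60; x5: center (-9/20, -1/20), radius 1/45

Follow each x-input down from w2: c' goes to c + r*c', radius to r*r'.
input x4: composing its 2 substitution steps yields center (-3/5, 0), radius 1/60
input x5: composing its 2 substitution steps yields center (-9/20, -1/20), radius 1/45
input x3: composing its 2 substitution steps yields center (-3/5, -1/10), radius 1/45
input x1: composing its 1 substitution step yields center (1/2, 1/2), radius 1/5
input x2: composing its 1 substitution step yields center (0, 1/2), radius 1/7


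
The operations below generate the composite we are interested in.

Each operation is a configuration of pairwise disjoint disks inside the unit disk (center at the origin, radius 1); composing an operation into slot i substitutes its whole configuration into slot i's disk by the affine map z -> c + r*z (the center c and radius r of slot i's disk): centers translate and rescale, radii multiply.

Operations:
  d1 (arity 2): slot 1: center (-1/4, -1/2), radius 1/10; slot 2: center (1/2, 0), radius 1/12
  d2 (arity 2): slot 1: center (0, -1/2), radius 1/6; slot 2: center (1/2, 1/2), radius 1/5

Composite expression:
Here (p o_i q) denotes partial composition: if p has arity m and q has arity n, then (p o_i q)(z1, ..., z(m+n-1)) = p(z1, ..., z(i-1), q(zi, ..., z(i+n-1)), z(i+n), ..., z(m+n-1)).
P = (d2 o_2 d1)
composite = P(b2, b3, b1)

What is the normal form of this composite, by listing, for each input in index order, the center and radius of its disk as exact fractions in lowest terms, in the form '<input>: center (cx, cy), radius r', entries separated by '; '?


Each b-disk chains the slot maps above it in d2; radii multiply.
b2: after 1 affine step, its disk has center (0, -1/2), radius 1/6
b3: after 2 affine steps, its disk has center (9/20, 2/5), radius 1/50
b1: after 2 affine steps, its disk has center (3/5, 1/2), radius 1/60

b1: center (3/5, 1/2), radius 1/60; b2: center (0, -1/2), radius 1/6; b3: center (9/20, 2/5), radius 1/50


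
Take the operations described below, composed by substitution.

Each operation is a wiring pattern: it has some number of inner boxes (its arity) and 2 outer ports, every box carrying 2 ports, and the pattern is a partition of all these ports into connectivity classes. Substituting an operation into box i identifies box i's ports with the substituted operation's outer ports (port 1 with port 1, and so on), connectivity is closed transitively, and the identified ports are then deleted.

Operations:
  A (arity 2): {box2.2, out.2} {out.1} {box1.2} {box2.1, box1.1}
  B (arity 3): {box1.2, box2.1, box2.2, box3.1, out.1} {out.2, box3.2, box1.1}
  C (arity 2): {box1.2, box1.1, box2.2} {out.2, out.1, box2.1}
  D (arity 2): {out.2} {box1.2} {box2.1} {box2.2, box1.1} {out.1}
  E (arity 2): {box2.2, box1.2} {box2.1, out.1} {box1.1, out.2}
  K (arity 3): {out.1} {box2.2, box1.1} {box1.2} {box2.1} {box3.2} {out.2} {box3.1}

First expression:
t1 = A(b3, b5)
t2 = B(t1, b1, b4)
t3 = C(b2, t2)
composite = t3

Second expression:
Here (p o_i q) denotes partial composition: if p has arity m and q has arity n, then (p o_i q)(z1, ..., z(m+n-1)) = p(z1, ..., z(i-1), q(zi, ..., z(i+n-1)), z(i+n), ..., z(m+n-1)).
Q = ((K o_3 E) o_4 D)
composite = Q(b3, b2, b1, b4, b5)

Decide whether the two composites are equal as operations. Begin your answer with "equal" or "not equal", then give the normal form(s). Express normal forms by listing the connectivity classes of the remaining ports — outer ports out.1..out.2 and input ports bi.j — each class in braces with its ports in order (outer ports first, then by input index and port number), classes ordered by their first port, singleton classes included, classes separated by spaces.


not equal: they reduce to {out.1, out.2, b1.1, b1.2, b4.1, b5.2} {b2.1, b2.2, b4.2} {b3.1, b5.1} {b3.2} and {out.1} {out.2} {b1.1} {b1.2} {b2.1} {b2.2, b3.1} {b3.2} {b4.1, b5.2} {b4.2} {b5.1}

Reducing the first expression gives {out.1, out.2, b1.1, b1.2, b4.1, b5.2} {b2.1, b2.2, b4.2} {b3.1, b5.1} {b3.2}
Reducing the second expression gives {out.1} {out.2} {b1.1} {b1.2} {b2.1} {b2.2, b3.1} {b3.2} {b4.1, b5.2} {b4.2} {b5.1}
The normal forms differ: not equal.


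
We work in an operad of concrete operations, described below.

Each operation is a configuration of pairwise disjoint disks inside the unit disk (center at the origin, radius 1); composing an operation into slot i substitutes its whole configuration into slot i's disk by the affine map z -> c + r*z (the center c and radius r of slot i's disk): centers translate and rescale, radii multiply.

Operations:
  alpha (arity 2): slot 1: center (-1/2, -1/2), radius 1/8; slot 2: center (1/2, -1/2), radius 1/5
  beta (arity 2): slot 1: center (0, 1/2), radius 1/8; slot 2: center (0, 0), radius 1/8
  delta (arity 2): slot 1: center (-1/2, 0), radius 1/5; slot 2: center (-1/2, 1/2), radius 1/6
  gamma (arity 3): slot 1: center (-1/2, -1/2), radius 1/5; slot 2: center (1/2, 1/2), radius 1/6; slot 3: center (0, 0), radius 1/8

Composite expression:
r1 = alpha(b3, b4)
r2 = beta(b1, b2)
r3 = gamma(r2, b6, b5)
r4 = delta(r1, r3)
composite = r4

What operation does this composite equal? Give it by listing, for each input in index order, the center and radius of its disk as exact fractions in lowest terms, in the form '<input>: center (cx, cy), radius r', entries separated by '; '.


b1: center (-7/12, 13/30), radius 1/240; b2: center (-7/12, 5/12), radius 1/240; b3: center (-3/5, -1/10), radius 1/40; b4: center (-2/5, -1/10), radius 1/25; b5: center (-1/2, 1/2), radius 1/48; b6: center (-5/12, 7/12), radius 1/36

Below delta, radii multiply path by path; the b-disk centers shift.
tracing b3 down its 2-map path: center (-3/5, -1/10), radius 1/40
tracing b4 down its 2-map path: center (-2/5, -1/10), radius 1/25
tracing b1 down its 3-map path: center (-7/12, 13/30), radius 1/240
tracing b2 down its 3-map path: center (-7/12, 5/12), radius 1/240
tracing b6 down its 2-map path: center (-5/12, 7/12), radius 1/36
tracing b5 down its 2-map path: center (-1/2, 1/2), radius 1/48


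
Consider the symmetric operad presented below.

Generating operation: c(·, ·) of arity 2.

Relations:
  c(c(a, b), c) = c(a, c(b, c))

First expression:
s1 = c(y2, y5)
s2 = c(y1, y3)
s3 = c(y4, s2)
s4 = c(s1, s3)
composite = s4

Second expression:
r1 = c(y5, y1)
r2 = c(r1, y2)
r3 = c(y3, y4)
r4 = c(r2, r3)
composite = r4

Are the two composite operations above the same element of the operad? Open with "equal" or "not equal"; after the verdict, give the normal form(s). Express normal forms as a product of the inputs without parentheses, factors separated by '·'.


In normal form, the first expression is y2 · y5 · y4 · y1 · y3
In normal form, the second expression is y5 · y1 · y2 · y3 · y4
Distinct normal forms: not equal.

not equal; the first gives y2 · y5 · y4 · y1 · y3 and the second y5 · y1 · y2 · y3 · y4


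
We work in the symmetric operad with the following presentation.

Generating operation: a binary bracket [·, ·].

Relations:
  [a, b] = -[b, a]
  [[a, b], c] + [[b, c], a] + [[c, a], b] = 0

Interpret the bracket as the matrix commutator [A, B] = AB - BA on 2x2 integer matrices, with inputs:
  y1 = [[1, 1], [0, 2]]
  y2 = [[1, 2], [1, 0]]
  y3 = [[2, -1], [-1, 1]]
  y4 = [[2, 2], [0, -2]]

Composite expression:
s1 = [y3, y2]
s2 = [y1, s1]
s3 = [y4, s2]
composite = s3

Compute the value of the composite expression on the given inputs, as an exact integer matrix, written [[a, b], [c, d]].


[y3, y2] = [[1, 3], [-2, -1]]
[y1, [y3, y2]] = [[-2, -5], [-2, 2]]
[y4, [y1, [y3, y2]]] = [[-4, -12], [8, 4]]

[[-4, -12], [8, 4]]


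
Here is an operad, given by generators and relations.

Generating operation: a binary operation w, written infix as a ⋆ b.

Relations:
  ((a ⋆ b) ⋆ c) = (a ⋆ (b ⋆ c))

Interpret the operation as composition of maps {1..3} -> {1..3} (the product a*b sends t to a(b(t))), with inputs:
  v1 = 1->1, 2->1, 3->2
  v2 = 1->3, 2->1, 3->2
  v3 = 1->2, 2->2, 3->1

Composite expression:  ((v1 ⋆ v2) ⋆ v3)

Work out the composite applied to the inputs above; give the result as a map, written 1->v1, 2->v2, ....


1->1, 2->1, 3->2
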